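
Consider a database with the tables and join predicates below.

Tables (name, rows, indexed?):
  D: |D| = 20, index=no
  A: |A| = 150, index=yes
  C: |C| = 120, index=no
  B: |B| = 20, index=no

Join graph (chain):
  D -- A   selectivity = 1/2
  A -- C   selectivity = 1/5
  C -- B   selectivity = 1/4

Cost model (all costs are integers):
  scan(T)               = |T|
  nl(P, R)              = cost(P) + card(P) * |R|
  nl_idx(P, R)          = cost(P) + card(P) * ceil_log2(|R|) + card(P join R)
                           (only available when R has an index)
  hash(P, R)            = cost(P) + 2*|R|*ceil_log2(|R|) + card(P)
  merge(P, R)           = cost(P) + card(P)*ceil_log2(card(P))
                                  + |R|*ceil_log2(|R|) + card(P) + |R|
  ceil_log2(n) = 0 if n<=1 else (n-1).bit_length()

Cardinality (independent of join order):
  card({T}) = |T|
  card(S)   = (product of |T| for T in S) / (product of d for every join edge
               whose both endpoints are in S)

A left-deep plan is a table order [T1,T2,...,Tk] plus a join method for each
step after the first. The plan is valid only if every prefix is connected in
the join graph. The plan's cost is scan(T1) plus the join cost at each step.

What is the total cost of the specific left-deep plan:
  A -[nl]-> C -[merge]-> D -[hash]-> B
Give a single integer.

step 1: scan A: cost=150, card=150
step 2: join C via nl
    card(P join C) = 150*120/(5) = 3600
    cost = 150 + 150*120 = 18150
step 3: join D via merge
    card(P join D) = 3600*20/(2) = 36000
    cost = 18150 + 3600*12 + 20*5 + 3600 + 20 = 65070
step 4: join B via hash
    card(P join B) = 36000*20/(4) = 180000
    cost = 65070 + 2*20*5 + 36000 = 101270

101270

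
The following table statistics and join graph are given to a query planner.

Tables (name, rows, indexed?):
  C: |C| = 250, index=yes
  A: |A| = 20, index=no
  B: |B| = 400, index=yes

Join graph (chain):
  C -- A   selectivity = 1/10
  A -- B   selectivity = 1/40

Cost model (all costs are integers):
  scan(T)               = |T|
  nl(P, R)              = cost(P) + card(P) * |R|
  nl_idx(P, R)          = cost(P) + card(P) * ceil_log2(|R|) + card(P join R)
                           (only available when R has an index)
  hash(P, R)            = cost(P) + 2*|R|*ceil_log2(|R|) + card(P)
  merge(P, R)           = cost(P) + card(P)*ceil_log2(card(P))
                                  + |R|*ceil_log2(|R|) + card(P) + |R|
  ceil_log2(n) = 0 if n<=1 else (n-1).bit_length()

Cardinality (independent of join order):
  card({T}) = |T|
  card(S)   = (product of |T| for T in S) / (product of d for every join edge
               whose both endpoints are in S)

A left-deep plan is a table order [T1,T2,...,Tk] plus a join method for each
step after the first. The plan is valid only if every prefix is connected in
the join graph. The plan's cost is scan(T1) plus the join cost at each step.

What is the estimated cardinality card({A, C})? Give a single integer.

Tables in S: A(20), C(250)
Edges inside S: C-A(d=10)
numerator = 20 * 250 = 5000
denominator = 10 = 10
card(S) = 5000 / 10 = 500

500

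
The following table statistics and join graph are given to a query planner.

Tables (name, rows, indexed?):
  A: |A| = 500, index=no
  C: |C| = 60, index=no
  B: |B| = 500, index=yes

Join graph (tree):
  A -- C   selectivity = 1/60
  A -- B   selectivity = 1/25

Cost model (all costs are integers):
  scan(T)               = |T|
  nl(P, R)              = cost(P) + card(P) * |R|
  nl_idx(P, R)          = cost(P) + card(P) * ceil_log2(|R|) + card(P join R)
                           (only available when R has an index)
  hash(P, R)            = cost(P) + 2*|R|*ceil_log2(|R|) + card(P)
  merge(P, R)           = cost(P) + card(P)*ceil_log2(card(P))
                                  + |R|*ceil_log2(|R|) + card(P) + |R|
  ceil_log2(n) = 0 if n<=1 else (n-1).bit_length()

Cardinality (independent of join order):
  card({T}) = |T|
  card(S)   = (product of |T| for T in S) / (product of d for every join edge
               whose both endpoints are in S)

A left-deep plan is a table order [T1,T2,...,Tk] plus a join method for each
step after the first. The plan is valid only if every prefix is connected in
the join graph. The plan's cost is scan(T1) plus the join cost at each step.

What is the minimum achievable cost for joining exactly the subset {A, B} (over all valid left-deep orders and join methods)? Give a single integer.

10000

Selinger DP over subsets of {A,B}:
  {A}: scan cost=500, card=500
  {B}: scan cost=500, card=500
  {AB}: card=10000; try (B,hash)→10000, (A,hash)→10000, (B,merge)→10500, (A,merge)→10500, (B,nl_idx)→15000, (B,nl)→250500 …(+1); best=10000 via (B,hash)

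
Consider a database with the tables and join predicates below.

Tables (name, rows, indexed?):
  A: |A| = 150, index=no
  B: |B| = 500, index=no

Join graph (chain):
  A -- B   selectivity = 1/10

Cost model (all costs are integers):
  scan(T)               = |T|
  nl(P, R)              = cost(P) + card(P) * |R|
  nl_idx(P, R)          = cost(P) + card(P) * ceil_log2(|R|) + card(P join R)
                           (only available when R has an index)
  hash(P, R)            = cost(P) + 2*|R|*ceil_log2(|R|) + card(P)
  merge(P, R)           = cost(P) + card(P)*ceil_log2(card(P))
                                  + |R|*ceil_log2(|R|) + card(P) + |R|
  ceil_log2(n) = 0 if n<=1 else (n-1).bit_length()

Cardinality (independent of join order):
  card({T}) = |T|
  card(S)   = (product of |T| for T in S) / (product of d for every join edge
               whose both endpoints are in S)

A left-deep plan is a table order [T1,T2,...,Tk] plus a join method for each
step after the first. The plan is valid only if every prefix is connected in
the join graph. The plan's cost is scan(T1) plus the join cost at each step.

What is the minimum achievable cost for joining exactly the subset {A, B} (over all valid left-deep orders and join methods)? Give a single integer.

Selinger DP over subsets of {A,B}:
  {A}: scan cost=150, card=150
  {B}: scan cost=500, card=500
  {AB}: card=7500; try (A,hash)→3400, (B,merge)→6500, (A,merge)→6850, (B,hash)→9300, (B,nl)→75150, (A,nl)→75500; best=3400 via (A,hash)

3400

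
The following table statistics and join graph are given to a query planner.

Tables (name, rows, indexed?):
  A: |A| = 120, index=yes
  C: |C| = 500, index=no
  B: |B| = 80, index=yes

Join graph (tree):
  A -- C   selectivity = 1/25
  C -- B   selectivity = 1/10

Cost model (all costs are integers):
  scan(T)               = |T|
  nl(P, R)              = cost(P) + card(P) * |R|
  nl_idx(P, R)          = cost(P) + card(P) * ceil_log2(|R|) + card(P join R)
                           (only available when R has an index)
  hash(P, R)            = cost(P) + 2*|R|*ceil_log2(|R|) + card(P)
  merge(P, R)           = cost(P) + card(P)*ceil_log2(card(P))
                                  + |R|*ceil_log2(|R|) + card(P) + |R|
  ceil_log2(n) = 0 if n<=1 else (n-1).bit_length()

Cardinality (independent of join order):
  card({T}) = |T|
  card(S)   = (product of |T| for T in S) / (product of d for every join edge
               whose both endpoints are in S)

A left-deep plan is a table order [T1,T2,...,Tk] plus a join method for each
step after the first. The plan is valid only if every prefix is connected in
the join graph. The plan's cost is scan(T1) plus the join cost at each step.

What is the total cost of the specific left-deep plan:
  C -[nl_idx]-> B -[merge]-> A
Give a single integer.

step 1: scan C: cost=500, card=500
step 2: join B via nl_idx
    card(P join B) = 500*80/(10) = 4000
    cost = 500 + 500*7 + 4000 = 8000
step 3: join A via merge
    card(P join A) = 4000*120/(25) = 19200
    cost = 8000 + 4000*12 + 120*7 + 4000 + 120 = 60960

60960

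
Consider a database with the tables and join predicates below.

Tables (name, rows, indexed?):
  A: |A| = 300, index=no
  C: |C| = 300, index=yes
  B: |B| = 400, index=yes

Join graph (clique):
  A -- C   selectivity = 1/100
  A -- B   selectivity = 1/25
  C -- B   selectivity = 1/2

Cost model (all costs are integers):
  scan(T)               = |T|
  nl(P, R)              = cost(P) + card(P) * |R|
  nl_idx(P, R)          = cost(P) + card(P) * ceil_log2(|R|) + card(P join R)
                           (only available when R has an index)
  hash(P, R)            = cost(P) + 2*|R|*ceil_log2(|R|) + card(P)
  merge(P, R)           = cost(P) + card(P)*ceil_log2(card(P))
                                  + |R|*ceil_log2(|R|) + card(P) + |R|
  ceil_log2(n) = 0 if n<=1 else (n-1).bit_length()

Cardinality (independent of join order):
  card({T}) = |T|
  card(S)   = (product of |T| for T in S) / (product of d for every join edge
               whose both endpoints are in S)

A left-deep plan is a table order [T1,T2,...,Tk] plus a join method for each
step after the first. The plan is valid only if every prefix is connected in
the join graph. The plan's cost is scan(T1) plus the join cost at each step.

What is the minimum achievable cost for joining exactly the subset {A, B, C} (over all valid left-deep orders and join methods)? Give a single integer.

12000

Selinger DP over subsets of {A,B,C}:
  {A}: scan cost=300, card=300
  {C}: scan cost=300, card=300
  {B}: scan cost=400, card=400
  {AC}: card=900; try (C,nl_idx)→3900, (C,hash)→6000, (A,hash)→6000, (C,merge)→6300, (A,merge)→6300, (C,nl)→90300 …(+1); best=3900 via (C,nl_idx)
  {AB}: card=4800; try (A,hash)→6200, (B,merge)→7300, (A,merge)→7400, (B,hash)→7800, (B,nl_idx)→7800, (B,nl)→120300 …(+1); best=6200 via (A,hash)
  {BC}: card=60000; try (C,hash)→6200, (B,merge)→7300, (C,merge)→7400, (B,hash)→7800, (B,nl_idx)→63000, (C,nl_idx)→64000 …(+2); best=6200 via (C,hash)
  {ABC}: card=7200; try (B,hash)→12000, (C,hash)→16400, (B,merge)→17800, (B,nl_idx)→19200, (C,nl_idx)→56600, (A,hash)→71600 …(+5); best=12000 via (B,hash)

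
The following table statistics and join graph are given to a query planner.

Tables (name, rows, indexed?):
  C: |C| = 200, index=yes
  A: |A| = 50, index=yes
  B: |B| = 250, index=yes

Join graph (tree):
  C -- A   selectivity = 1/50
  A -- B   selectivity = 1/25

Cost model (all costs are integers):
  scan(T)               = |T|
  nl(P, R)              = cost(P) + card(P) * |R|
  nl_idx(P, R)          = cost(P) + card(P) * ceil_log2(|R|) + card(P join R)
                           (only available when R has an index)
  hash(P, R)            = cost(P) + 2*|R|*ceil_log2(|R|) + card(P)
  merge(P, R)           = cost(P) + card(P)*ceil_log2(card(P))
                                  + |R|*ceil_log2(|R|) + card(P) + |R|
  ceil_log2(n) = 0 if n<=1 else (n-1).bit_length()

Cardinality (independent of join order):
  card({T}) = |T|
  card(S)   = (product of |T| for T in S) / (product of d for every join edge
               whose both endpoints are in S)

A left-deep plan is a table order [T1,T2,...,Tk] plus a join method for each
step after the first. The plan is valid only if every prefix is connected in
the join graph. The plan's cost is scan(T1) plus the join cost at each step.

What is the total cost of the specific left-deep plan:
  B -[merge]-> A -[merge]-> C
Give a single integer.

step 1: scan B: cost=250, card=250
step 2: join A via merge
    card(P join A) = 250*50/(25) = 500
    cost = 250 + 250*8 + 50*6 + 250 + 50 = 2850
step 3: join C via merge
    card(P join C) = 500*200/(50) = 2000
    cost = 2850 + 500*9 + 200*8 + 500 + 200 = 9650

9650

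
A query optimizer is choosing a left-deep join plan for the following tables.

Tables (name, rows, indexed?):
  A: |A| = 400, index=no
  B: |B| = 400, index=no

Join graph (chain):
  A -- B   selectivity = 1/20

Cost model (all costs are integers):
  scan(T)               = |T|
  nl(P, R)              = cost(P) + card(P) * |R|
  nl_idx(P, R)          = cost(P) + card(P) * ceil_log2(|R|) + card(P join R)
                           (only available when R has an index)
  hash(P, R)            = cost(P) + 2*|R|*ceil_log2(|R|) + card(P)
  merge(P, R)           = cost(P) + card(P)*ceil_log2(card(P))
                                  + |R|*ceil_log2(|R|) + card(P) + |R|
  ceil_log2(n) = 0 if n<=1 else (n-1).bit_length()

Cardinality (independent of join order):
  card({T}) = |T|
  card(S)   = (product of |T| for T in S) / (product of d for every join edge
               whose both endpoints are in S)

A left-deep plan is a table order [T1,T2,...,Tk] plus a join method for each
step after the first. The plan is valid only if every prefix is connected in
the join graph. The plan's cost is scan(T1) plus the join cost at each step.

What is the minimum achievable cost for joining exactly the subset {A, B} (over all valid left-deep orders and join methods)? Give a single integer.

8000

Selinger DP over subsets of {A,B}:
  {A}: scan cost=400, card=400
  {B}: scan cost=400, card=400
  {AB}: card=8000; try (B,hash)→8000, (A,hash)→8000, (B,merge)→8400, (A,merge)→8400, (B,nl)→160400, (A,nl)→160400; best=8000 via (B,hash)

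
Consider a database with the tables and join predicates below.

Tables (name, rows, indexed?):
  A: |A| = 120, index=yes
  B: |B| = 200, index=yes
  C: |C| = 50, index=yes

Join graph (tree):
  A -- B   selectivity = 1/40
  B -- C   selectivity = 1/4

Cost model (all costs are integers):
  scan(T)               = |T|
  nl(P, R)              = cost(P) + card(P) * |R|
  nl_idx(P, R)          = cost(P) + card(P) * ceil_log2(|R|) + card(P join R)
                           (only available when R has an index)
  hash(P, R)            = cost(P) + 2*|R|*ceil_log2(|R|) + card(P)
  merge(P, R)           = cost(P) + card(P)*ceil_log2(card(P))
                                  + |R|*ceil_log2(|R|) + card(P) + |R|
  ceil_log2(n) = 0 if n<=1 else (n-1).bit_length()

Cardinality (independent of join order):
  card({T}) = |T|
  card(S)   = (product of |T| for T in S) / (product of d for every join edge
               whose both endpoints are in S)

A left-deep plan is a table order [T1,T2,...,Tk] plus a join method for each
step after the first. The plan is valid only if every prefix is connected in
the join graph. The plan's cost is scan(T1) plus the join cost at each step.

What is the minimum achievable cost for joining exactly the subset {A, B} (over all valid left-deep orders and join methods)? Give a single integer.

1680

Selinger DP over subsets of {A,B}:
  {A}: scan cost=120, card=120
  {B}: scan cost=200, card=200
  {AB}: card=600; try (B,nl_idx)→1680, (A,hash)→2080, (A,nl_idx)→2200, (B,merge)→2880, (A,merge)→2960, (B,hash)→3440 …(+2); best=1680 via (B,nl_idx)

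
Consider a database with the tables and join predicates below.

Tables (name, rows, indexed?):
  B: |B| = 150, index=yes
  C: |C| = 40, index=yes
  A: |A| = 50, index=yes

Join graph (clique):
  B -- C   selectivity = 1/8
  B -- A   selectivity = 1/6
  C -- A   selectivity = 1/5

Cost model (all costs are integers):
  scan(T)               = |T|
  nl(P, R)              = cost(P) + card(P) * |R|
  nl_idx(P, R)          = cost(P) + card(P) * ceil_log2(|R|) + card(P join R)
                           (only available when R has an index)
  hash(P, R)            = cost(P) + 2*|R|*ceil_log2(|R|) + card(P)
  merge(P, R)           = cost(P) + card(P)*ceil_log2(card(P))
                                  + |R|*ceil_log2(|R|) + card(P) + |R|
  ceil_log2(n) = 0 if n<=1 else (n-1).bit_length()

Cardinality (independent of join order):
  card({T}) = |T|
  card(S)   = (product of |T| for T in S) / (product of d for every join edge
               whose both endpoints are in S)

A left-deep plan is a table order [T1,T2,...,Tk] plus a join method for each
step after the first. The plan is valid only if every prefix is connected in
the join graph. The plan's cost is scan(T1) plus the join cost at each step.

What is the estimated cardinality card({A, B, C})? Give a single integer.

Tables in S: A(50), B(150), C(40)
Edges inside S: B-C(d=8), B-A(d=6), C-A(d=5)
numerator = 50 * 150 * 40 = 300000
denominator = 8 * 6 * 5 = 240
card(S) = 300000 / 240 = 1250

1250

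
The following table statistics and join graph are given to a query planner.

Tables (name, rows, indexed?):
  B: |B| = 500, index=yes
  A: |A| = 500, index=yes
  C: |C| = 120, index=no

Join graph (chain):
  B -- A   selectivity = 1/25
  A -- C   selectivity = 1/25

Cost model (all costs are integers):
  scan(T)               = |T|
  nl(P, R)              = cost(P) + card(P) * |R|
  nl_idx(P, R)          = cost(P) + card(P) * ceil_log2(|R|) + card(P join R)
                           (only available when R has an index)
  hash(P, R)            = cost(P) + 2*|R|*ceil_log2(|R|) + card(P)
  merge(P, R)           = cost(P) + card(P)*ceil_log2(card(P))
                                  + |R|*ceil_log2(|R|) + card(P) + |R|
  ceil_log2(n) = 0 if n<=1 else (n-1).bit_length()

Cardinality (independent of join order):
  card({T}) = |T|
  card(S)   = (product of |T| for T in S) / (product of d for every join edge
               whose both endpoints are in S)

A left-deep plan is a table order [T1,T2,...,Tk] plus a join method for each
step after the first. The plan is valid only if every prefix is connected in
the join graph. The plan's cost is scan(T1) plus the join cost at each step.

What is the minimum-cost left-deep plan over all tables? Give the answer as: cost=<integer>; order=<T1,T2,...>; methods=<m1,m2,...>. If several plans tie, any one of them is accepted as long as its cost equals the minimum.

Selinger DP (subsets sized 1..n):
  {B}: scan cost=500, card=500
  {A}: scan cost=500, card=500
  {C}: scan cost=120, card=120
  {AB}: card=10000; try (B,hash)→10000, (A,hash)→10000, (B,merge)→10500, (A,merge)→10500, (B,nl_idx)→15000, (A,nl_idx)→15000 …(+2); best=10000 via (B,hash)
  {AC}: card=2400; try (C,hash)→2680, (A,nl_idx)→3600, (A,merge)→6080, (C,merge)→6460, (A,hash)→9240, (A,nl)→60120 …(+1); best=2680 via (C,hash)
  {ABC}: card=48000; try (B,hash)→14080, (C,hash)→21680, (B,merge)→38880, (B,nl_idx)→72280, (C,merge)→160960, (B,nl)→1202680 …(+1); best=14080 via (B,hash)

cost=14080; order=A,C,B; methods=hash,hash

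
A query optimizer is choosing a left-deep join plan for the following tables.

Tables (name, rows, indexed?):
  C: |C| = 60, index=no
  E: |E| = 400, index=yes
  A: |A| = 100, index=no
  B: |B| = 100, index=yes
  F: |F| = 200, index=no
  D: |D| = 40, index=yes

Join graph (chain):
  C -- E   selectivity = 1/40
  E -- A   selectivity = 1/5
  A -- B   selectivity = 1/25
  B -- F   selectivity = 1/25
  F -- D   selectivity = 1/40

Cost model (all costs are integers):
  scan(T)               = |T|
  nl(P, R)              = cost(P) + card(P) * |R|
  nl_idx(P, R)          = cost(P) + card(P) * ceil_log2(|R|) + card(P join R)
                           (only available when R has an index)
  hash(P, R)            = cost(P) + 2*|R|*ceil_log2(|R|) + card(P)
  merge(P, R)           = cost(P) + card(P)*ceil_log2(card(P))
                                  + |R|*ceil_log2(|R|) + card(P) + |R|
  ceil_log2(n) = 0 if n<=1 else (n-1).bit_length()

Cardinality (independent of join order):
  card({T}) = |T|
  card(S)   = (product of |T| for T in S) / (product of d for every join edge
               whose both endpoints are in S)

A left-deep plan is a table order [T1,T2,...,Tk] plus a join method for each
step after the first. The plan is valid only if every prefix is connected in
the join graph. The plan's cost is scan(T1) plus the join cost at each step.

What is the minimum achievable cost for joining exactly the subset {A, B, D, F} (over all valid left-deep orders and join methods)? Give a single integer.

4680

Selinger DP over subsets of {A,B,D,F}:
  {A}: scan cost=100, card=100
  {B}: scan cost=100, card=100
  {F}: scan cost=200, card=200
  {D}: scan cost=40, card=40
  {AB}: card=400; try (B,nl_idx)→1200, (B,hash)→1600, (A,hash)→1600, (B,merge)→1700, (A,merge)→1700, (B,nl)→10100 …(+1); best=1200 via (B,nl_idx)
  {BF}: card=800; try (B,hash)→1800, (B,nl_idx)→2400, (F,merge)→2700, (B,merge)→2800, (F,hash)→3400, (F,nl)→20100 …(+1); best=1800 via (B,hash)
  {DF}: card=200; try (D,hash)→880, (D,nl_idx)→1600, (F,merge)→2120, (D,merge)→2280, (F,hash)→3280, (F,nl)→8040 …(+1); best=880 via (D,hash)
  {ABF}: card=3200; try (A,hash)→4000, (F,hash)→4800, (F,merge)→7000, (A,merge)→11400, (F,nl)→81200, (A,nl)→81800; best=4000 via (A,hash)
  {BDF}: card=800; try (B,hash)→2480, (D,hash)→3080, (B,nl_idx)→3080, (B,merge)→3480, (D,nl_idx)→7400, (D,merge)→10880 …(+2); best=2480 via (B,hash)
  {ABDF}: card=3200; try (A,hash)→4680, (D,hash)→7680, (A,merge)→12080, (D,nl_idx)→26400, (D,merge)→45880, (A,nl)→82480 …(+1); best=4680 via (A,hash)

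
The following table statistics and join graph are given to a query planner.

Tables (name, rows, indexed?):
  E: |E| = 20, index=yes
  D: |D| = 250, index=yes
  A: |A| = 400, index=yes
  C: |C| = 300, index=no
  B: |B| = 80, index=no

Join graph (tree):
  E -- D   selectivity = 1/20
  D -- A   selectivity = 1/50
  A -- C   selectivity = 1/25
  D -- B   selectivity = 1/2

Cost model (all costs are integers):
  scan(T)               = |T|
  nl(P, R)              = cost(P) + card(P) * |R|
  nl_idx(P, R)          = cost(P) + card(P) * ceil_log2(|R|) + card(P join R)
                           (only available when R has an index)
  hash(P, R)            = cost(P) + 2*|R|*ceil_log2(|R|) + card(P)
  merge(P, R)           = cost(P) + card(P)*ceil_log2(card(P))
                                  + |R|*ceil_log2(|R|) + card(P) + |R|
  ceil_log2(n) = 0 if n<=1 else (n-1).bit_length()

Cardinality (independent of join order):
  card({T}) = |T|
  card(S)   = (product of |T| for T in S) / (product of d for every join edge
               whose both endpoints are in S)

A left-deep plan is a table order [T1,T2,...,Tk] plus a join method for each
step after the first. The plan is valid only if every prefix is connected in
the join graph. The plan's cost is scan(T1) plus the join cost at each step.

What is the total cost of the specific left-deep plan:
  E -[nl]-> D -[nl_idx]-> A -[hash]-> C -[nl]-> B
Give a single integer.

1936670

step 1: scan E: cost=20, card=20
step 2: join D via nl
    card(P join D) = 20*250/(20) = 250
    cost = 20 + 20*250 = 5020
step 3: join A via nl_idx
    card(P join A) = 250*400/(50) = 2000
    cost = 5020 + 250*9 + 2000 = 9270
step 4: join C via hash
    card(P join C) = 2000*300/(25) = 24000
    cost = 9270 + 2*300*9 + 2000 = 16670
step 5: join B via nl
    card(P join B) = 24000*80/(2) = 960000
    cost = 16670 + 24000*80 = 1936670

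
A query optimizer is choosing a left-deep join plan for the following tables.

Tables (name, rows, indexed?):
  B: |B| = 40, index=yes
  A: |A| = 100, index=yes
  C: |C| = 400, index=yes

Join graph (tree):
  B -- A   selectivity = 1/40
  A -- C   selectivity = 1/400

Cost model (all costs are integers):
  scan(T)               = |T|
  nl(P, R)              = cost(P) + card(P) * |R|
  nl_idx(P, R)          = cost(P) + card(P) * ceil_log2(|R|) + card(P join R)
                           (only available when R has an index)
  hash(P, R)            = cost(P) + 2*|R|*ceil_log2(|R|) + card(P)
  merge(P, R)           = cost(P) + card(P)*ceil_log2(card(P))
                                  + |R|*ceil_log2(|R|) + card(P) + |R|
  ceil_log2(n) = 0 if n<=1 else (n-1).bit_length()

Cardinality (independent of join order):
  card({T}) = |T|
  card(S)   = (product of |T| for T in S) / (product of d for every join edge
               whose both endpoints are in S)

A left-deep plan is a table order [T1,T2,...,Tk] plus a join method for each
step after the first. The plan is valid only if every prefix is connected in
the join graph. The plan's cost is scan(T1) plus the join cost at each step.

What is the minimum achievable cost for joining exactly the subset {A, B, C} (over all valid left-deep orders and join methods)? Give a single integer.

1420

Selinger DP over subsets of {A,B,C}:
  {B}: scan cost=40, card=40
  {A}: scan cost=100, card=100
  {C}: scan cost=400, card=400
  {AB}: card=100; try (A,nl_idx)→420, (B,hash)→680, (B,nl_idx)→800, (A,merge)→1120, (B,merge)→1180, (A,hash)→1480 …(+2); best=420 via (A,nl_idx)
  {AC}: card=100; try (C,nl_idx)→1100, (A,hash)→2200, (A,nl_idx)→3300, (C,merge)→4900, (A,merge)→5200, (C,hash)→7400 …(+2); best=1100 via (C,nl_idx)
  {ABC}: card=100; try (C,nl_idx)→1420, (B,hash)→1680, (B,nl_idx)→1800, (B,merge)→2180, (B,nl)→5100, (C,merge)→5220 …(+2); best=1420 via (C,nl_idx)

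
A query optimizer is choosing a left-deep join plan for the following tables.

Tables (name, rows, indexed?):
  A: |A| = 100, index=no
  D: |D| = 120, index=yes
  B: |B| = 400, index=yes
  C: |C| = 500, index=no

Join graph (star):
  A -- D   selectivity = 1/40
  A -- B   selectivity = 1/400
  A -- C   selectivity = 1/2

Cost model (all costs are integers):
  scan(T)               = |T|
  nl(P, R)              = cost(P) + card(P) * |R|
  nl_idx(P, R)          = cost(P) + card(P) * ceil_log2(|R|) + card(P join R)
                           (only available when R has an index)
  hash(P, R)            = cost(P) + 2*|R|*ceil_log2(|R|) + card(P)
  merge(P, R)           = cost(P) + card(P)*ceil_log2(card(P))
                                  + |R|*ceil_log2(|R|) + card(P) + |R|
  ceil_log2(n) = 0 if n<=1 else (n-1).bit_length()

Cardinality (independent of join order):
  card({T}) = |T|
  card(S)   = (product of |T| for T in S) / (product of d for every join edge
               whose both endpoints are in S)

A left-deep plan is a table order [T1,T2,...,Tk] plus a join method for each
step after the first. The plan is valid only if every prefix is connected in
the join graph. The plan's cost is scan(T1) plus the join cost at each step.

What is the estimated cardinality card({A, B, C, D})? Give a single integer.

75000

Tables in S: A(100), B(400), C(500), D(120)
Edges inside S: A-D(d=40), A-B(d=400), A-C(d=2)
numerator = 100 * 400 * 500 * 120 = 2400000000
denominator = 40 * 400 * 2 = 32000
card(S) = 2400000000 / 32000 = 75000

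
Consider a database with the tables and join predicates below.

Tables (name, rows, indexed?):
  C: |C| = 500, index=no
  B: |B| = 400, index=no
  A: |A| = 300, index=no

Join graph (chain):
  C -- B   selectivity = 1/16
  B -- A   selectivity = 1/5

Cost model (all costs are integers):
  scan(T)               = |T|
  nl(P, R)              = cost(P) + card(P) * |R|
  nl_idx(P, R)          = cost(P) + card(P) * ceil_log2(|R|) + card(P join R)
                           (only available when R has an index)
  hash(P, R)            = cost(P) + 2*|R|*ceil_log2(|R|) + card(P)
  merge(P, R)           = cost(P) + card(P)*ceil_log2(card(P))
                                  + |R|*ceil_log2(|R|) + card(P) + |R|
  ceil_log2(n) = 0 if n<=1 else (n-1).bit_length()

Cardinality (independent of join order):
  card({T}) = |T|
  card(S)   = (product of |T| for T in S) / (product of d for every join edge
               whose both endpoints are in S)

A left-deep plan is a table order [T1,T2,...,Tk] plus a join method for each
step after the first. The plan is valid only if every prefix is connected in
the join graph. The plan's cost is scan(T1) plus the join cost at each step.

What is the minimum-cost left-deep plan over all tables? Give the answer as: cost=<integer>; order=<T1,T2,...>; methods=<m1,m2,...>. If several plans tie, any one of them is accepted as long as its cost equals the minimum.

cost=26100; order=C,B,A; methods=hash,hash

Selinger DP (subsets sized 1..n):
  {C}: scan cost=500, card=500
  {B}: scan cost=400, card=400
  {A}: scan cost=300, card=300
  {BC}: card=12500; try (B,hash)→8200, (C,merge)→9400, (B,merge)→9500, (C,hash)→9800, (C,nl)→200400, (B,nl)→200500; best=8200 via (B,hash)
  {AB}: card=24000; try (A,hash)→6200, (B,merge)→7300, (A,merge)→7400, (B,hash)→7800, (B,nl)→120300, (A,nl)→120400; best=6200 via (A,hash)
  {ABC}: card=750000; try (A,hash)→26100, (C,hash)→39200, (A,merge)→198700, (C,merge)→395200, (A,nl)→3758200, (C,nl)→12006200; best=26100 via (A,hash)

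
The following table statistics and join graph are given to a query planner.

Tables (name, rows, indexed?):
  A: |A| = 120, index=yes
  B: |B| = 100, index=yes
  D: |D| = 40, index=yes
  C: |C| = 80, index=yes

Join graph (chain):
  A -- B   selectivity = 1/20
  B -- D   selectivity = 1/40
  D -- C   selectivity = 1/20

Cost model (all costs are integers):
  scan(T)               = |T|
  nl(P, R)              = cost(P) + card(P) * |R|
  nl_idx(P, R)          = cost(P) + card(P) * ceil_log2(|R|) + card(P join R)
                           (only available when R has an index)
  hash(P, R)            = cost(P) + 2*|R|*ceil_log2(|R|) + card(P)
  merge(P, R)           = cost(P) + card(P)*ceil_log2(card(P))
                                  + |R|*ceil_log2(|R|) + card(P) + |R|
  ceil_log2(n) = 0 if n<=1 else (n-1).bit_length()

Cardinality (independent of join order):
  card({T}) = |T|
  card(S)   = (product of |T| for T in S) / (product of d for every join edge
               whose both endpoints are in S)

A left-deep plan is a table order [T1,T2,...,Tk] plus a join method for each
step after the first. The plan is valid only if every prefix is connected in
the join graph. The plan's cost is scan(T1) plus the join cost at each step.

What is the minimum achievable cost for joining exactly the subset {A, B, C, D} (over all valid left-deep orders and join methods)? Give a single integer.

3440

Selinger DP over subsets of {A,B,C,D}:
  {A}: scan cost=120, card=120
  {B}: scan cost=100, card=100
  {D}: scan cost=40, card=40
  {C}: scan cost=80, card=80
  {AB}: card=600; try (A,nl_idx)→1400, (B,nl_idx)→1560, (B,hash)→1640, (A,merge)→1860, (B,merge)→1880, (A,hash)→1880 …(+2); best=1400 via (A,nl_idx)
  {BD}: card=100; try (B,nl_idx)→420, (D,hash)→680, (D,nl_idx)→800, (B,merge)→1120, (D,merge)→1180, (B,hash)→1480 …(+2); best=420 via (B,nl_idx)
  {CD}: card=160; try (C,nl_idx)→480, (D,hash)→640, (D,nl_idx)→720, (C,merge)→960, (D,merge)→1000, (C,hash)→1200 …(+2); best=480 via (C,nl_idx)
  {ABD}: card=600; try (A,nl_idx)→1720, (A,merge)→2180, (A,hash)→2200, (D,hash)→2480, (D,nl_idx)→5600, (D,merge)→8280 …(+2); best=1720 via (A,nl_idx)
  {BCD}: card=400; try (C,nl_idx)→1520, (C,hash)→1640, (C,merge)→1860, (B,nl_idx)→2000, (B,hash)→2040, (B,merge)→2720 …(+2); best=1520 via (C,nl_idx)
  {ABCD}: card=2400; try (C,hash)→3440, (A,hash)→3600, (A,merge)→6480, (A,nl_idx)→6720, (C,nl_idx)→8320, (C,merge)→8960 …(+2); best=3440 via (C,hash)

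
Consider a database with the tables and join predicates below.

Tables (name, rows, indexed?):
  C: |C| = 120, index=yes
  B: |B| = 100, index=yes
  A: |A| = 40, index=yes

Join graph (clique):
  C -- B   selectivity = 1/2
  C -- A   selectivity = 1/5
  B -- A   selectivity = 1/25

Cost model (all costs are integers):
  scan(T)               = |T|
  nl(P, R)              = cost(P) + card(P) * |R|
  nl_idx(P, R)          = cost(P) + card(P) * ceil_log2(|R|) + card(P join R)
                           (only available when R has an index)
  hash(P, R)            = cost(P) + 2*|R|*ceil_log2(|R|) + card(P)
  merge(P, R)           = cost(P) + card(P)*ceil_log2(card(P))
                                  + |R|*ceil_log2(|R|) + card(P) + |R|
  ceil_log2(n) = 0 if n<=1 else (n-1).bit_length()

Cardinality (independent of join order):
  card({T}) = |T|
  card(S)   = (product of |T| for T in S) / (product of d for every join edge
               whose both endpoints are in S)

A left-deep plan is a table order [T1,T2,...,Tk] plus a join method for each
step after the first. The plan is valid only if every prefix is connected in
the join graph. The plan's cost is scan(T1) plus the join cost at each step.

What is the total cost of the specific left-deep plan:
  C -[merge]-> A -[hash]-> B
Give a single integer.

3720

step 1: scan C: cost=120, card=120
step 2: join A via merge
    card(P join A) = 120*40/(5) = 960
    cost = 120 + 120*7 + 40*6 + 120 + 40 = 1360
step 3: join B via hash
    card(P join B) = 960*100/(2*25) = 1920
    cost = 1360 + 2*100*7 + 960 = 3720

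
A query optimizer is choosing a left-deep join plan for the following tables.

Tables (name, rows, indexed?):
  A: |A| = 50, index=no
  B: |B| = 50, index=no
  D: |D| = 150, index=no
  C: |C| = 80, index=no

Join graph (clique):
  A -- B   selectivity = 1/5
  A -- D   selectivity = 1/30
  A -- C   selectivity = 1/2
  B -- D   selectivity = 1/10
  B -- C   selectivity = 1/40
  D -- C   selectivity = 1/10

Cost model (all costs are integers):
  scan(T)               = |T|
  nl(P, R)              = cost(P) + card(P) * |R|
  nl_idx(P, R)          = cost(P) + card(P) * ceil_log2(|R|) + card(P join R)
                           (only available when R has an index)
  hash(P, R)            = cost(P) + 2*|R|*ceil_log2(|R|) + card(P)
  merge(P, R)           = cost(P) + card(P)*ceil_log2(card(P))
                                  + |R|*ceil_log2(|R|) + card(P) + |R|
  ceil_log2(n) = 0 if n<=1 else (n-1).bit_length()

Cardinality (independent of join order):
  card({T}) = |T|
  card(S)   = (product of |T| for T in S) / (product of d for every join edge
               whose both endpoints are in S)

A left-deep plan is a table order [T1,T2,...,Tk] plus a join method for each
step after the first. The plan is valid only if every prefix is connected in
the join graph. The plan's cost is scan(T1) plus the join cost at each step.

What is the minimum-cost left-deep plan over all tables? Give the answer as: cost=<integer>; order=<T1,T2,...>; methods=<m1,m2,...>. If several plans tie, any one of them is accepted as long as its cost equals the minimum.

Selinger DP (subsets sized 1..n):
  {A}: scan cost=50, card=50
  {B}: scan cost=50, card=50
  {D}: scan cost=150, card=150
  {C}: scan cost=80, card=80
  {AB}: card=500; try (B,hash)→700, (A,hash)→700, (B,merge)→750, (A,merge)→750, (B,nl)→2550, (A,nl)→2550; best=700 via (B,hash)
  {AD}: card=250; try (A,hash)→900, (D,merge)→1750, (A,merge)→1850, (D,hash)→2500, (D,nl)→7550, (A,nl)→7650; best=900 via (A,hash)
  {AC}: card=2000; try (A,hash)→760, (C,merge)→1040, (A,merge)→1070, (C,hash)→1220, (C,nl)→4050, (A,nl)→4080; best=760 via (A,hash)
  {BD}: card=750; try (B,hash)→900, (D,merge)→1750, (B,merge)→1850, (D,hash)→2500, (D,nl)→7550, (B,nl)→7650; best=900 via (B,hash)
  {BC}: card=100; try (B,hash)→760, (C,merge)→1040, (B,merge)→1070, (C,hash)→1220, (C,nl)→4050, (B,nl)→4080; best=760 via (B,hash)
  {CD}: card=1200; try (C,hash)→1420, (D,merge)→2070, (C,merge)→2140, (D,hash)→2560, (D,nl)→12080, (C,nl)→12150; best=1420 via (C,hash)
  {ABD}: card=250; try (B,hash)→1750, (A,hash)→2250, (B,merge)→3500, (D,hash)→3600, (D,merge)→7050, (A,merge)→9500 …(+3); best=1750 via (B,hash)
  {ABC}: card=500; try (A,hash)→1460, (A,merge)→1910, (C,hash)→2320, (B,hash)→3360, (A,nl)→5760, (C,merge)→6340 …(+3); best=1460 via (A,hash)
  {ACD}: card=1000; try (C,hash)→2270, (A,hash)→3220, (C,merge)→3790, (D,hash)→5160, (A,merge)→16170, (C,nl)→20900 …(+3); best=2270 via (C,hash)
  {BCD}: card=150; try (C,hash)→2770, (D,merge)→2910, (B,hash)→3220, (D,hash)→3260, (C,merge)→9790, (D,nl)→15760 …(+3); best=2770 via (C,hash)
  {ABCD}: card=25; try (C,hash)→3120, (A,hash)→3520, (B,hash)→3870, (D,hash)→4360, (A,merge)→4470, (C,merge)→4640 …(+6); best=3120 via (C,hash)

cost=3120; order=D,A,B,C; methods=hash,hash,hash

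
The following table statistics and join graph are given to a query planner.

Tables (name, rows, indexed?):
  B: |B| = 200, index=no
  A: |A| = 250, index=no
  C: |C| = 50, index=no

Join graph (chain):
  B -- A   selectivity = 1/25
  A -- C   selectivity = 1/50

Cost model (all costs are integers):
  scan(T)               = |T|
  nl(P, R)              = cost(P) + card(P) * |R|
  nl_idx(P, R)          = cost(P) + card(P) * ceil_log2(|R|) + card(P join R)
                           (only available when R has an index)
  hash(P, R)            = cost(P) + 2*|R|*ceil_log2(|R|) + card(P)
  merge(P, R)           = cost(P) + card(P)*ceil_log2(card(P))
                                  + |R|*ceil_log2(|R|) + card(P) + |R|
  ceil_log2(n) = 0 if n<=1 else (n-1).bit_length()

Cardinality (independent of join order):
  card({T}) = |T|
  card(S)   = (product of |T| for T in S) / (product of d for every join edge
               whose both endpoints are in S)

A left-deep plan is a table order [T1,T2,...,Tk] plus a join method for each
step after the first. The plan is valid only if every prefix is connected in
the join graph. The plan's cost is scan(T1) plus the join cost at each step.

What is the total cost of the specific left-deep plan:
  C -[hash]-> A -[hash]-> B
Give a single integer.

step 1: scan C: cost=50, card=50
step 2: join A via hash
    card(P join A) = 50*250/(50) = 250
    cost = 50 + 2*250*8 + 50 = 4100
step 3: join B via hash
    card(P join B) = 250*200/(25) = 2000
    cost = 4100 + 2*200*8 + 250 = 7550

7550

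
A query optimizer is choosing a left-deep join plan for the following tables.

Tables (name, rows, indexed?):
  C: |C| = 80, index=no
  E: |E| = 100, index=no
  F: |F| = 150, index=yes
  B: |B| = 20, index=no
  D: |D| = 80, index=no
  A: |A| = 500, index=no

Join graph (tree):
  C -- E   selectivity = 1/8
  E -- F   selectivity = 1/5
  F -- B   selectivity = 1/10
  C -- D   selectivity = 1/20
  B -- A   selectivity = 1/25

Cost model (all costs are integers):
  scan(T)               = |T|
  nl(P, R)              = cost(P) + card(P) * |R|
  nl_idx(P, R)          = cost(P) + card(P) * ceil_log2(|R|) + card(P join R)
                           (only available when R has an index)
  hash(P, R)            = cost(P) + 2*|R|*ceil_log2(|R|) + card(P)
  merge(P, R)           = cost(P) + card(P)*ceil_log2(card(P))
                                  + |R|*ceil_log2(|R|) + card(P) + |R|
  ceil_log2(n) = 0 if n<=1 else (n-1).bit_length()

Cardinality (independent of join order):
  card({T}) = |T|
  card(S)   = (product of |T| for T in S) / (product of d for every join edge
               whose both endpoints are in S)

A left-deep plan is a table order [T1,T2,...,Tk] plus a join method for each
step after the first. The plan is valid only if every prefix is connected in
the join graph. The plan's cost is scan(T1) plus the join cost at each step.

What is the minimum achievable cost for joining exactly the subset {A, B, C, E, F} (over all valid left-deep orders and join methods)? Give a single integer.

78300

Selinger DP over subsets of {A,B,C,E,F}:
  {C}: scan cost=80, card=80
  {E}: scan cost=100, card=100
  {F}: scan cost=150, card=150
  {B}: scan cost=20, card=20
  {A}: scan cost=500, card=500
  {CE}: card=1000; try (C,hash)→1320, (E,merge)→1520, (C,merge)→1540, (E,hash)→1560, (E,nl)→8080, (C,nl)→8100; best=1320 via (C,hash)
  {EF}: card=3000; try (E,hash)→1700, (F,merge)→2250, (E,merge)→2300, (F,hash)→2600, (F,nl_idx)→3900, (F,nl)→15100 …(+1); best=1700 via (E,hash)
  {BF}: card=300; try (F,nl_idx)→480, (B,hash)→500, (F,merge)→1490, (B,merge)→1620, (F,hash)→2440, (F,nl)→3020 …(+1); best=480 via (F,nl_idx)
  {AB}: card=400; try (B,hash)→1200, (A,merge)→5140, (B,merge)→5620, (A,hash)→9040, (A,nl)→10020, (B,nl)→10500; best=1200 via (B,hash)
  {CEF}: card=30000; try (F,hash)→4720, (C,hash)→5820, (F,merge)→13670, (F,nl_idx)→39320, (C,merge)→41340, (F,nl)→151320 …(+1); best=4720 via (F,hash)
  {BEF}: card=6000; try (E,hash)→2180, (E,merge)→4280, (B,hash)→4900, (E,nl)→30480, (B,merge)→40820, (B,nl)→61700; best=2180 via (E,hash)
  {ABF}: card=6000; try (F,hash)→4000, (F,merge)→6550, (A,merge)→8480, (A,hash)→9780, (F,nl_idx)→10400, (F,nl)→61200 …(+1); best=4000 via (F,hash)
  {BCEF}: card=60000; try (C,hash)→9300, (B,hash)→34920, (C,merge)→86820, (C,nl)→482180, (B,merge)→484840, (B,nl)→604720; best=9300 via (C,hash)
  {ABEF}: card=120000; try (E,hash)→11400, (A,hash)→17180, (E,merge)→88800, (A,merge)→91180, (E,nl)→604000, (A,nl)→3002180; best=11400 via (E,hash)
  {ABCEF}: card=1200000; try (A,hash)→78300, (C,hash)→132520, (A,merge)→1034300, (C,merge)→2172040, (C,nl)→9611400, (A,nl)→30009300; best=78300 via (A,hash)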